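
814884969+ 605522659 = 1420407628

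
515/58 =8 + 51/58 =8.88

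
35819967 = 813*44059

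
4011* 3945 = 15823395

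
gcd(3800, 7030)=190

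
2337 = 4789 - 2452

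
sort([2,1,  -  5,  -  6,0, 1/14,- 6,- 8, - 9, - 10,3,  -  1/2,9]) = [ - 10,-9, - 8, - 6,-6,-5, - 1/2,  0  ,  1/14, 1, 2, 3,  9]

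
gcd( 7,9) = 1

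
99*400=39600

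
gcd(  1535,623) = 1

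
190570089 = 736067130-545497041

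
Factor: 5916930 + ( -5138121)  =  3^1*259603^1 = 778809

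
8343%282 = 165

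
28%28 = 0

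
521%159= 44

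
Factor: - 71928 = - 2^3*3^5*37^1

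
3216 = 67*48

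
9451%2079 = 1135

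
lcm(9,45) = 45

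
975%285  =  120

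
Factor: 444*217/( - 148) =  - 651 = -  3^1*7^1*31^1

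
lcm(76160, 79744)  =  6778240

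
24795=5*4959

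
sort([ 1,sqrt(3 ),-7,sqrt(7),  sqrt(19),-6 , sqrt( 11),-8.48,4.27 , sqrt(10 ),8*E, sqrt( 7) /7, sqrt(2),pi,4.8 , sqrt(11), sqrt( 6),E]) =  [-8.48, - 7,-6,sqrt(7) /7,1,sqrt( 2), sqrt( 3), sqrt( 6 ) , sqrt ( 7 ) , E,pi,sqrt( 10), sqrt( 11 ), sqrt(11), 4.27,sqrt(19 ),4.8,8*E ]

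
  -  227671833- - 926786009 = 699114176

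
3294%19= 7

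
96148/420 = 24037/105 = 228.92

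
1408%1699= 1408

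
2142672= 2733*784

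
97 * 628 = 60916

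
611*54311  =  33184021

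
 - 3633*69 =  - 250677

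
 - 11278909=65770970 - 77049879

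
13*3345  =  43485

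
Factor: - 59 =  - 59^1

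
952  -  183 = 769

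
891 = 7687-6796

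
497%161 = 14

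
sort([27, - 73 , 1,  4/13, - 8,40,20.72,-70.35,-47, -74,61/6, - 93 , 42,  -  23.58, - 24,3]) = [-93, - 74,-73,-70.35,- 47,-24, - 23.58,-8,4/13, 1,3 , 61/6,20.72 , 27, 40,42]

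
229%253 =229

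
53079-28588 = 24491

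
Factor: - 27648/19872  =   - 2^5*23^( - 1) = - 32/23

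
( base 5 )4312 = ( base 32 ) i6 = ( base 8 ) 1106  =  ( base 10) 582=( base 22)14A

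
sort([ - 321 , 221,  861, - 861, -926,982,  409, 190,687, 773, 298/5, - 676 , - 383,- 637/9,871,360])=[ - 926, - 861, - 676, - 383, - 321, - 637/9,298/5,190,221,360,409,  687,  773, 861, 871, 982 ]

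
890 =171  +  719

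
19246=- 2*( - 9623 )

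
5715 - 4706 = 1009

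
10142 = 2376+7766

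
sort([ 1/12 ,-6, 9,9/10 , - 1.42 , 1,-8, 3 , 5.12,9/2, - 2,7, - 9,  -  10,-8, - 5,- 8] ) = [-10,-9,-8,-8, -8,-6, - 5,-2, - 1.42, 1/12,9/10  ,  1,3 , 9/2,  5.12,7, 9]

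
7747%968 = 3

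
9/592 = 9/592 = 0.02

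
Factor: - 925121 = -925121^1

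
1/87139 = 1/87139 = 0.00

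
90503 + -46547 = 43956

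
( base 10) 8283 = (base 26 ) c6f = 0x205B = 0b10000001011011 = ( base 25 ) D68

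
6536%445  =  306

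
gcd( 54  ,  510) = 6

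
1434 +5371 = 6805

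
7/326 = 7/326 = 0.02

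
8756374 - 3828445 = 4927929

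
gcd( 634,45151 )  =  1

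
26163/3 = 8721 = 8721.00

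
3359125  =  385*8725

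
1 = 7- 6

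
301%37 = 5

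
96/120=4/5 = 0.80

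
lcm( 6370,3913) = 273910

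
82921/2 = 41460 + 1/2 =41460.50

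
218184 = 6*36364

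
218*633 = 137994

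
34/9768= 17/4884 =0.00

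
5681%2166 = 1349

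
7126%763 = 259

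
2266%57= 43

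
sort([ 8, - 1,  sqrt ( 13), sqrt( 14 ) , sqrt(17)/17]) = [ - 1,sqrt( 17 ) /17, sqrt( 13),sqrt(14),  8 ]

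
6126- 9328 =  - 3202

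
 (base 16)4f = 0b1001111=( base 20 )3j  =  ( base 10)79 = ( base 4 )1033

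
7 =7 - 0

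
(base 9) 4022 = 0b101101111000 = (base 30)37Q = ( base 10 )2936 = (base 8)5570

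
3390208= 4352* 779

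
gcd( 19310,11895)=5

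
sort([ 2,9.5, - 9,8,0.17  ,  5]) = [ - 9,  0.17,2,  5,8, 9.5 ] 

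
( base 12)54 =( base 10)64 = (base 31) 22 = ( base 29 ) 26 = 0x40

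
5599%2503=593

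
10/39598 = 5/19799 = 0.00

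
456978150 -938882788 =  - 481904638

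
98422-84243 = 14179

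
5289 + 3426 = 8715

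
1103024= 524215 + 578809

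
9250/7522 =1+864/3761  =  1.23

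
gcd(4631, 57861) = 1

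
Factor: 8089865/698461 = 5^1*7^1*31^( - 1 )*37^1*6247^1*22531^( - 1) 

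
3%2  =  1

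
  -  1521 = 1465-2986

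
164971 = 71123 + 93848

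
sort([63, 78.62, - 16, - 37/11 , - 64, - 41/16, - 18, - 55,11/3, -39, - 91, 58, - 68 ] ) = [ - 91 ,-68,-64, - 55,  -  39,-18, - 16,-37/11, - 41/16, 11/3, 58,63,  78.62 ]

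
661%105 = 31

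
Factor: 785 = 5^1*157^1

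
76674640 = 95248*805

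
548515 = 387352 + 161163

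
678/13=52+ 2/13=52.15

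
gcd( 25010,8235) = 305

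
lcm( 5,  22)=110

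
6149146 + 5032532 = 11181678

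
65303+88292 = 153595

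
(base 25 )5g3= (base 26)55i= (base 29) 45j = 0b110111001000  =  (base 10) 3528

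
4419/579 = 7+122/193= 7.63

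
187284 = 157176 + 30108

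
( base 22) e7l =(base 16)1b27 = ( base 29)87k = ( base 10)6951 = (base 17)170f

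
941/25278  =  941/25278 = 0.04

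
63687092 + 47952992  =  111640084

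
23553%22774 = 779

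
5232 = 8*654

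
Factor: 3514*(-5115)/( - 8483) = 17974110/8483 = 2^1*3^1*5^1*7^1*11^1*17^(-1)*31^1*251^1*499^( - 1)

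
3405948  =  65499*52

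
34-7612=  - 7578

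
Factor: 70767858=2^1*3^1*7^2*240707^1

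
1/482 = 1/482 = 0.00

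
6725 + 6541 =13266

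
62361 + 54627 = 116988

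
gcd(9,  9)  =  9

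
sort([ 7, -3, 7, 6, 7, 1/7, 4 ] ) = [ -3 , 1/7, 4,6 , 7, 7,7]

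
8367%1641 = 162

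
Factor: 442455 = 3^1*5^1*13^1 * 2269^1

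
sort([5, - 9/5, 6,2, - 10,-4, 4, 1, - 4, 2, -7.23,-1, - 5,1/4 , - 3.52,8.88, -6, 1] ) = [ - 10, - 7.23, - 6, - 5, - 4, - 4,-3.52, - 9/5, - 1, 1/4, 1,  1, 2, 2, 4, 5,6,8.88 ]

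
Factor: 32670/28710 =33/29 = 3^1*11^1*29^(-1)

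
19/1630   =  19/1630 = 0.01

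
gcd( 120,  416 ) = 8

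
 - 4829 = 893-5722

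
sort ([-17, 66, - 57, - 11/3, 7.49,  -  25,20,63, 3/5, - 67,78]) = [ - 67,  -  57 , - 25, - 17, - 11/3, 3/5,7.49, 20,63,66, 78]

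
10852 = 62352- 51500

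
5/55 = 1/11 =0.09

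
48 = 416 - 368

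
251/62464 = 251/62464 = 0.00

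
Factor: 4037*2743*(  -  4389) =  - 48601551999 = - 3^1*7^1*11^2*13^1 * 19^1*211^1*367^1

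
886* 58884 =52171224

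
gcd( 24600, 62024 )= 8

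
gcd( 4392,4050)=18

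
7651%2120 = 1291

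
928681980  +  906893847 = 1835575827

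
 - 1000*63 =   -  63000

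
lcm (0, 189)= 0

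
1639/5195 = 1639/5195 = 0.32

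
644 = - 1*(-644 ) 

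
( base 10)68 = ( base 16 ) 44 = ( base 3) 2112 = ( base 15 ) 48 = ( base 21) 35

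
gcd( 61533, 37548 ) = 9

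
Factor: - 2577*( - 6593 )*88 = 1495134168=   2^3*3^1*11^1*19^1*347^1*859^1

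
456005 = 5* 91201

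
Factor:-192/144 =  - 4/3 =- 2^2*3^ ( - 1)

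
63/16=63/16=3.94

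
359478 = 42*8559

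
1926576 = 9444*204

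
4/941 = 4/941 = 0.00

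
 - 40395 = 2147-42542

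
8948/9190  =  4474/4595 = 0.97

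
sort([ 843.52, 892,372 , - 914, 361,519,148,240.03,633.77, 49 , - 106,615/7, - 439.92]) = [- 914, - 439.92,  -  106,49, 615/7,148,240.03,361, 372,519,633.77, 843.52,892 ]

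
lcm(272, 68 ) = 272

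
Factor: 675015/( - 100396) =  - 2^(-2)* 3^1*5^1*11^1* 19^( - 1) *1321^( - 1 )*4091^1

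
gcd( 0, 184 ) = 184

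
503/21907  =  503/21907= 0.02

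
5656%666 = 328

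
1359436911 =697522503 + 661914408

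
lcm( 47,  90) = 4230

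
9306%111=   93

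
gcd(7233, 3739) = 1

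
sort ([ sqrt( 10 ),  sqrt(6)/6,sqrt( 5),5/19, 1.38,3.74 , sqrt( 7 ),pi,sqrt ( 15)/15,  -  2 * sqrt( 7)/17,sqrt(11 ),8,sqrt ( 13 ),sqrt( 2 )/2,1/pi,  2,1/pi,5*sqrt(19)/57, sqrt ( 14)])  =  [ - 2*sqrt( 7)/17,sqrt(15) /15, 5/19, 1/pi,1/pi , 5*sqrt( 19) /57,sqrt(6)/6,sqrt( 2 )/2, 1.38,2,sqrt(5 ),sqrt( 7 )  ,  pi,sqrt( 10) , sqrt(  11),sqrt( 13), 3.74 , sqrt(14),8 ]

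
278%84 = 26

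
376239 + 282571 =658810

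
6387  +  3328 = 9715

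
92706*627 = 58126662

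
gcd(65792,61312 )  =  128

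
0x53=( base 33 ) 2h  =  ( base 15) 58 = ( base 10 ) 83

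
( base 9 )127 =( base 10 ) 106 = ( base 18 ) 5g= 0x6a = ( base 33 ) 37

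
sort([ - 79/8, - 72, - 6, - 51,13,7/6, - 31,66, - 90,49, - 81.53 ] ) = [ - 90, - 81.53, - 72, - 51, - 31, - 79/8, - 6,7/6,13,49,66 ] 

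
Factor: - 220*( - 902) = 198440= 2^3 * 5^1 * 11^2*41^1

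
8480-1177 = 7303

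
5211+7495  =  12706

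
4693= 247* 19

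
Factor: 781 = 11^1*71^1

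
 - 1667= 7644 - 9311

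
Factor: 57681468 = 2^2*3^2 * 13^1*59^1*2089^1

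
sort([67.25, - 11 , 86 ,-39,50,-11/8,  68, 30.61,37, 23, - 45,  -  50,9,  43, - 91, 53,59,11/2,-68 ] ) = [ - 91,-68,-50, - 45, - 39,-11,-11/8 , 11/2,9,23,30.61,37,43,50,53, 59,67.25,68,86]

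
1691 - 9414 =  -  7723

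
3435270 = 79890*43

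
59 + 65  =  124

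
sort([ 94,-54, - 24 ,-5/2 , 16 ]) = [ - 54,-24, - 5/2, 16,94 ] 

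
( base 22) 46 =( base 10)94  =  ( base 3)10111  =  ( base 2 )1011110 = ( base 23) 42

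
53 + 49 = 102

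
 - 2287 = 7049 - 9336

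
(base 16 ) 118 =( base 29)9j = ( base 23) c4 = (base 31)91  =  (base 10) 280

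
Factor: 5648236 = 2^2*11^1*137^1*937^1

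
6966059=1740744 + 5225315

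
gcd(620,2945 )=155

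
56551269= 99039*571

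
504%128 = 120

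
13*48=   624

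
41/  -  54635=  - 1 + 54594/54635 =-  0.00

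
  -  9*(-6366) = 57294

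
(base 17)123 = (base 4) 11012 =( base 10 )326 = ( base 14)194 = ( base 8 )506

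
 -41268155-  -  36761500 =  -4506655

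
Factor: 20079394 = 2^1*10039697^1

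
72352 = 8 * 9044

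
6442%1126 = 812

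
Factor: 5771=29^1*199^1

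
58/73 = 58/73= 0.79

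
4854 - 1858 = 2996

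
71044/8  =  17761/2 =8880.50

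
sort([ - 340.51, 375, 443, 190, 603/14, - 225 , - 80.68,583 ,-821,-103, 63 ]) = [ - 821, - 340.51,-225 ,  -  103, - 80.68, 603/14,63,190, 375,  443,583 ] 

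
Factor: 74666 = 2^1*37^1* 1009^1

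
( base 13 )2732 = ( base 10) 5618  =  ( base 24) 9I2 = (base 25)8OI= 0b1010111110010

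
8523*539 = 4593897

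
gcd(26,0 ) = 26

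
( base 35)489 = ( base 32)525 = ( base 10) 5189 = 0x1445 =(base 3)21010012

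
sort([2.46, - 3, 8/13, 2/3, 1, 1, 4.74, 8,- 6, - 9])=[ - 9, - 6, - 3, 8/13, 2/3, 1,1,2.46, 4.74, 8 ] 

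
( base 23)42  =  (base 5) 334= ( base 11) 86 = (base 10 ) 94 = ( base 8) 136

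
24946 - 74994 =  - 50048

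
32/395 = 32/395 =0.08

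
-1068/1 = - 1068=- 1068.00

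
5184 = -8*( - 648 )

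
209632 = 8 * 26204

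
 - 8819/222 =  - 40+61/222  =  - 39.73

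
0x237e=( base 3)110110112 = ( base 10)9086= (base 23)h41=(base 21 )KCE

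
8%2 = 0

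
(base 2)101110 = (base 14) 34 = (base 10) 46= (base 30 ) 1g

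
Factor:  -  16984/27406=-2^2*11^1*71^( - 1) = -  44/71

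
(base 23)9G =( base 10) 223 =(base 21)AD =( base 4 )3133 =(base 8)337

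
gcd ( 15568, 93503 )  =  1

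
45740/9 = 5082 + 2/9=5082.22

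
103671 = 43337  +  60334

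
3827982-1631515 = 2196467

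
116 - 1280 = -1164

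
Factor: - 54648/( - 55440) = 69/70=2^(  -  1)*3^1*5^( - 1 )*7^(  -  1 )*23^1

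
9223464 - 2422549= 6800915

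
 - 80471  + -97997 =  - 178468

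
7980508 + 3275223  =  11255731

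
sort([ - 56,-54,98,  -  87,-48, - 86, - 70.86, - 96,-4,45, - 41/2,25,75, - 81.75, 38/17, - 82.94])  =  [-96, - 87, - 86, - 82.94,-81.75,- 70.86, - 56 , - 54, - 48, - 41/2, - 4, 38/17,25,45,75,98]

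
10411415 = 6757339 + 3654076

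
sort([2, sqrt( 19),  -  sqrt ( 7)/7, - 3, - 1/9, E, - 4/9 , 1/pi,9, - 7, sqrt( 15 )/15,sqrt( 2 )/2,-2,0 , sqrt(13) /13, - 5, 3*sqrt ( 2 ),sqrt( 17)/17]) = [ - 7, - 5, - 3, - 2,  -  4/9, - sqrt(7 )/7, - 1/9 , 0, sqrt(17 )/17,  sqrt ( 15) /15, sqrt (13 )/13,1/pi, sqrt( 2)/2, 2, E, 3*sqrt( 2 ),sqrt(19 ), 9]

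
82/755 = 82/755 = 0.11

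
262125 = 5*52425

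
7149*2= 14298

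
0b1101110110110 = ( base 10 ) 7094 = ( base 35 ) 5RO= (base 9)10652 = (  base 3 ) 100201202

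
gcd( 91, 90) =1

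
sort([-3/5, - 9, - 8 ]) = [ - 9, - 8 ,  -  3/5 ]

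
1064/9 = 1064/9 = 118.22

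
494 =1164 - 670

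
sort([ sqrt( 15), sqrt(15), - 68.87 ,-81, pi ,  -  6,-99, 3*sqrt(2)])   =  [ - 99, -81, -68.87,-6,pi, sqrt(15) , sqrt( 15),3*sqrt( 2) ] 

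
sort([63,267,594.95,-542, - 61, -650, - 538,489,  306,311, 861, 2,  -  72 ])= [  -  650, - 542, - 538,- 72, - 61,  2,63,267, 306,311,489  ,  594.95,861 ]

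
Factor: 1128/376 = 3^1 = 3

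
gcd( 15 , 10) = 5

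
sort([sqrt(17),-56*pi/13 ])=[  -  56*pi/13, sqrt(17 ) ] 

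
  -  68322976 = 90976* ( - 751 ) 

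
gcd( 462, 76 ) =2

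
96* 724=69504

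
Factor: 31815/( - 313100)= -63/620= - 2^( - 2 )*3^2*5^( - 1 ) * 7^1*31^( - 1)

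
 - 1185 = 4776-5961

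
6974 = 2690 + 4284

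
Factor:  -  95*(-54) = 5130 = 2^1*3^3*5^1*19^1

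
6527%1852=971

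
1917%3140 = 1917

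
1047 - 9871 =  - 8824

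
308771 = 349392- 40621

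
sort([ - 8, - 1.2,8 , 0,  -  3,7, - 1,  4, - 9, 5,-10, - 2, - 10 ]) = [ - 10, - 10, - 9, - 8, - 3, - 2, - 1.2, - 1,0,4,5,7, 8 ] 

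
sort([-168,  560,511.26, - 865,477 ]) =[-865, - 168,477,511.26,560]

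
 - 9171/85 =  - 9171/85 = -107.89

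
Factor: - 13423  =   - 31^1*433^1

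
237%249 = 237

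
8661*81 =701541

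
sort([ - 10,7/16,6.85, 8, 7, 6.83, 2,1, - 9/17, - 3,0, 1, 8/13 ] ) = [ - 10, - 3,- 9/17, 0, 7/16, 8/13, 1,1,2, 6.83, 6.85,7, 8 ]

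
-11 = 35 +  - 46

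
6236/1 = 6236  =  6236.00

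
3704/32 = 115 + 3/4 = 115.75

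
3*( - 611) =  - 1833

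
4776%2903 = 1873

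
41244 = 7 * 5892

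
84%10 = 4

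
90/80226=5/4457 = 0.00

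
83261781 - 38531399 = 44730382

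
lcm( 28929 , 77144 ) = 231432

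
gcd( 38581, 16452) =1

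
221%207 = 14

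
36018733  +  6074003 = 42092736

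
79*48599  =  3839321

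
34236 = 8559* 4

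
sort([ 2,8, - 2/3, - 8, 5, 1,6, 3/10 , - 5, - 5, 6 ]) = [-8, - 5,-5, - 2/3, 3/10, 1, 2 , 5, 6, 6, 8 ] 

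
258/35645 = 258/35645 = 0.01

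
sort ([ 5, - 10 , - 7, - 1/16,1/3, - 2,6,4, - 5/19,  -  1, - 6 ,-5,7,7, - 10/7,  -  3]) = [-10, - 7,-6,-5,- 3, - 2, - 10/7, - 1, - 5/19, - 1/16,1/3, 4 , 5,6,7, 7] 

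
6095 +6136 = 12231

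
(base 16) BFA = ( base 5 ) 44231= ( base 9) 4176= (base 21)6K0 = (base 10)3066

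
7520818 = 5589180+1931638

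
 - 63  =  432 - 495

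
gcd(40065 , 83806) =1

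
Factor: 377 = 13^1*29^1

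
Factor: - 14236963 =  - 13^1*41^1*26711^1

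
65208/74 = 32604/37 = 881.19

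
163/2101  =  163/2101 = 0.08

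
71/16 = 71/16 = 4.44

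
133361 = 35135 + 98226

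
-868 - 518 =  - 1386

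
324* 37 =11988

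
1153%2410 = 1153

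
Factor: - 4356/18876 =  - 3/13 = -  3^1 * 13^( - 1)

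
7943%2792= 2359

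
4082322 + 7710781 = 11793103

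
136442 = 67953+68489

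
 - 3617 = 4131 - 7748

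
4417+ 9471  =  13888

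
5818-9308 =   -  3490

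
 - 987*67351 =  - 66475437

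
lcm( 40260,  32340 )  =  1972740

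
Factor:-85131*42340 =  - 3604446540 = - 2^2*3^4*5^1 *29^1*73^1*1051^1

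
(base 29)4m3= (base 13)1A91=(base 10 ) 4005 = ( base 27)5d9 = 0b111110100101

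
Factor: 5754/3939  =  1918/1313 = 2^1  *7^1*13^(-1) * 101^(-1)*137^1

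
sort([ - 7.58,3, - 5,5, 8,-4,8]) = [-7.58,-5,-4,3, 5,8,8] 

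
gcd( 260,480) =20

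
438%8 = 6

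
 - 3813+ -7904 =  - 11717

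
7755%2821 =2113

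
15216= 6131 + 9085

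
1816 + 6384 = 8200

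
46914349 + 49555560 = 96469909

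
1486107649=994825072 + 491282577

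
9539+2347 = 11886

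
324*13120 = 4250880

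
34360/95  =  361 + 13/19 = 361.68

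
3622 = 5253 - 1631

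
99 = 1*99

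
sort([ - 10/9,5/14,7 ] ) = [ - 10/9, 5/14,  7]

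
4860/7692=405/641 = 0.63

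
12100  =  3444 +8656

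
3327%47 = 37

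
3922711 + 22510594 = 26433305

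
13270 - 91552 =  - 78282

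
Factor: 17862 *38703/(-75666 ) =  -3^1*7^1*13^1*19^1*97^1*229^1*12611^( - 1) =- 115218831/12611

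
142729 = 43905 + 98824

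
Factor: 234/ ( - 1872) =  - 1/8 = -2^( - 3)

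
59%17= 8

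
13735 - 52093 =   -  38358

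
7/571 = 7/571= 0.01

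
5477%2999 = 2478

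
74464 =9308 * 8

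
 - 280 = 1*( - 280)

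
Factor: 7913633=7^1*13^1 * 19^1 * 23^1*199^1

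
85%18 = 13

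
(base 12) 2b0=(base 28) f0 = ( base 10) 420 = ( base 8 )644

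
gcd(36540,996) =12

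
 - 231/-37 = 6 +9/37= 6.24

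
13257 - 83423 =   -  70166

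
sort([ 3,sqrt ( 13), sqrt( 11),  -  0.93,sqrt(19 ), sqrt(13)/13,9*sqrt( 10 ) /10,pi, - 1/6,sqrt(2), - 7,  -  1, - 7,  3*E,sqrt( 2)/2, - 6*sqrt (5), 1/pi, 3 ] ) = [ - 6 * sqrt(5),-7, - 7 ,-1, - 0.93, - 1/6,sqrt( 13)/13,  1/pi, sqrt( 2) /2 , sqrt( 2),9*sqrt( 10)/10, 3,3,pi,sqrt( 11),  sqrt( 13), sqrt( 19 ),3*E]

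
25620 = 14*1830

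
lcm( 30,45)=90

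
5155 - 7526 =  - 2371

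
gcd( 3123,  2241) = 9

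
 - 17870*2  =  - 35740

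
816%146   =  86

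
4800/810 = 5+ 25/27 = 5.93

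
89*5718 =508902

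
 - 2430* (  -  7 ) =17010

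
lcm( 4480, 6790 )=434560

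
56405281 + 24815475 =81220756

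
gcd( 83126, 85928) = 934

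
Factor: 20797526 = 2^1*10398763^1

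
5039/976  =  5039/976= 5.16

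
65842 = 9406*7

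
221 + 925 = 1146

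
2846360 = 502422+2343938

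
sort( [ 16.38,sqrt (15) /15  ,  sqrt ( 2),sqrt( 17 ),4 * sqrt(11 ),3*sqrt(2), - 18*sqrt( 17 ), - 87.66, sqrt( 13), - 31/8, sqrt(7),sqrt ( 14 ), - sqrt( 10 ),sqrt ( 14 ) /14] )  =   [ - 87.66, - 18*sqrt( 17 ) , - 31/8, - sqrt( 10),sqrt(15)/15,sqrt ( 14) /14,sqrt( 2 ),sqrt(7), sqrt(13 ),sqrt(14 ), sqrt( 17),3*  sqrt(2 ), 4*sqrt(11 ), 16.38]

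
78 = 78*1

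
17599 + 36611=54210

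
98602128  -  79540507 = 19061621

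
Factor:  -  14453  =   - 97^1*149^1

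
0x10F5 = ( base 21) 9hf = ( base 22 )8l7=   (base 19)c09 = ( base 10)4341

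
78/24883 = 78/24883 = 0.00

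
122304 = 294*416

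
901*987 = 889287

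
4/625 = 4/625 = 0.01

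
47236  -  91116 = -43880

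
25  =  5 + 20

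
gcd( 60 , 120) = 60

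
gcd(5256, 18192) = 24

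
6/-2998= - 3/1499 = - 0.00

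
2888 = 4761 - 1873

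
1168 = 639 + 529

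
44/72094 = 2/3277  =  0.00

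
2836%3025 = 2836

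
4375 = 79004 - 74629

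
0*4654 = 0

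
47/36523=47/36523=0.00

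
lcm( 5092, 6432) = 122208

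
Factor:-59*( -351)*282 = 2^1 * 3^4 * 13^1 * 47^1*59^1 =5839938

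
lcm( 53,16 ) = 848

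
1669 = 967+702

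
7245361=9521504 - 2276143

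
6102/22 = 3051/11=277.36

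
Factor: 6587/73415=5^( - 1)*7^1*941^1*14683^( - 1 ) 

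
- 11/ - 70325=11/70325 = 0.00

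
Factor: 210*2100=2^3*  3^2 * 5^3*7^2=   441000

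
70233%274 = 89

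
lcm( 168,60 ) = 840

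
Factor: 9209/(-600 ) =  - 2^( - 3 )* 3^( - 1 ) * 5^( - 2 )*9209^1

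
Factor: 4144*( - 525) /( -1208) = 2^1*3^1*5^2* 7^2*37^1 * 151^( - 1) = 271950/151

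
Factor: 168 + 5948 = 2^2*11^1 * 139^1 = 6116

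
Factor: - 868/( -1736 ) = 2^( - 1) = 1/2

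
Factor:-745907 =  - 157^1*4751^1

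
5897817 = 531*11107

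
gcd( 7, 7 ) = 7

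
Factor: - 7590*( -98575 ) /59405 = 2^1*3^1*5^2*11^1*23^1*109^ ( - 2)*3943^1 = 149636850/11881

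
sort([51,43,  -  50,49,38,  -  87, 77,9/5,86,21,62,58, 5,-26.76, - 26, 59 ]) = [ - 87 , - 50, - 26.76, - 26 , 9/5,5, 21,38,43,49,51, 58 , 59,62,77,  86 ] 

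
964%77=40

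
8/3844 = 2/961 = 0.00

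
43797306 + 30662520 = 74459826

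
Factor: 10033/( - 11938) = - 2^( - 1 ) *47^( - 1 )*79^1= - 79/94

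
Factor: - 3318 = -2^1*3^1*7^1*79^1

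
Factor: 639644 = 2^2*159911^1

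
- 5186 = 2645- 7831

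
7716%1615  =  1256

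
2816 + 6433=9249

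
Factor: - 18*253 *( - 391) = 1780614= 2^1*3^2*11^1*17^1*23^2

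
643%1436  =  643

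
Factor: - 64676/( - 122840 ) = 437/830 = 2^ (-1)*5^(  -  1) * 19^1*23^1*83^( - 1) 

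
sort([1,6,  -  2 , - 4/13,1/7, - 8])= [ - 8 , - 2, - 4/13, 1/7,  1,6]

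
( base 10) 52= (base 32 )1k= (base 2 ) 110100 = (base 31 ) 1L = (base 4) 310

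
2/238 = 1/119 = 0.01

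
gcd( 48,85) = 1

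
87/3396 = 29/1132 = 0.03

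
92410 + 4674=97084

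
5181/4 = 5181/4 = 1295.25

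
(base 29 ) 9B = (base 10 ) 272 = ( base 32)8g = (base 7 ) 536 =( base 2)100010000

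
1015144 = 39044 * 26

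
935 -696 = 239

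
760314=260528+499786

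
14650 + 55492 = 70142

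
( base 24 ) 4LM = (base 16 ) B0E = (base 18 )8D4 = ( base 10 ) 2830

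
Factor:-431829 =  - 3^2*47981^1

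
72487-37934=34553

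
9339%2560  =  1659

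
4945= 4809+136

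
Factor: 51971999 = 557^1*93307^1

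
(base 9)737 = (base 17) 216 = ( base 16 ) 259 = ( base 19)1cc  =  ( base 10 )601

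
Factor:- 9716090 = -2^1*5^1*809^1 * 1201^1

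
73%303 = 73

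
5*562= 2810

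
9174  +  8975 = 18149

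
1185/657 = 395/219 = 1.80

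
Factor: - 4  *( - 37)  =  2^2*37^1 = 148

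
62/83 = 62/83= 0.75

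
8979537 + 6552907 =15532444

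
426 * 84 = 35784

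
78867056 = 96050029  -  17182973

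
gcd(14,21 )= 7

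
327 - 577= - 250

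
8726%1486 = 1296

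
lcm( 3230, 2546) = 216410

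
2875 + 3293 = 6168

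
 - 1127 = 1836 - 2963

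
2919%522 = 309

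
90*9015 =811350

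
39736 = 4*9934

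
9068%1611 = 1013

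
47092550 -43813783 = 3278767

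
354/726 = 59/121 = 0.49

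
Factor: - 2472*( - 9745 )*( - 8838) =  -2^4 *3^3*5^1* 103^1 * 491^1*1949^1  =  -212904238320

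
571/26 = 571/26 = 21.96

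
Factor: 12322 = 2^1*61^1*101^1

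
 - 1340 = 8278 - 9618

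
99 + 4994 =5093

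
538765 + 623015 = 1161780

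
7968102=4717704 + 3250398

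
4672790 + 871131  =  5543921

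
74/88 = 37/44 = 0.84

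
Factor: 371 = 7^1 * 53^1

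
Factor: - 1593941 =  - 1097^1*1453^1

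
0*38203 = 0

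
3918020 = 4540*863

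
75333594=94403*798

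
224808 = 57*3944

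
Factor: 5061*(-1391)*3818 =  - 2^1*3^1*7^1*13^1*23^1 * 83^1*107^1*241^1 = - 26878151118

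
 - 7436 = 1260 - 8696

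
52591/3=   17530 + 1/3  =  17530.33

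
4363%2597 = 1766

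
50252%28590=21662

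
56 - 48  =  8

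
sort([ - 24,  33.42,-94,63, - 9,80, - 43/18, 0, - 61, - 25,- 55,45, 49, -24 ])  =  [  -  94, - 61 , - 55,-25, -24 , - 24, - 9, - 43/18,0,  33.42, 45, 49, 63,80 ] 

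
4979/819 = 6+ 5/63 = 6.08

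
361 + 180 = 541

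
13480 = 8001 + 5479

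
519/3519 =173/1173 = 0.15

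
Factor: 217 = 7^1*31^1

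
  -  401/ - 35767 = 401/35767 = 0.01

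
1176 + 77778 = 78954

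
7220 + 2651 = 9871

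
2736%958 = 820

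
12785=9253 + 3532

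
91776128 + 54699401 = 146475529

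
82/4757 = 82/4757 = 0.02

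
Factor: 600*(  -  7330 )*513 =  - 2^4*3^4*5^3 * 19^1*733^1 = - 2256174000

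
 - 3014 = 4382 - 7396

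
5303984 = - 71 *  ( - 74704)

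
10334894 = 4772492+5562402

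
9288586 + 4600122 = 13888708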